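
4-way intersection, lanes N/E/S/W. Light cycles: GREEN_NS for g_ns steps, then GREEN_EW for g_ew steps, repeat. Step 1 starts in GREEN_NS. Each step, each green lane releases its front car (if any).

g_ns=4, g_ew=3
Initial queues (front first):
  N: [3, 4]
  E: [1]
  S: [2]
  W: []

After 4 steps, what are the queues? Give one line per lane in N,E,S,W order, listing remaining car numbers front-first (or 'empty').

Step 1 [NS]: N:car3-GO,E:wait,S:car2-GO,W:wait | queues: N=1 E=1 S=0 W=0
Step 2 [NS]: N:car4-GO,E:wait,S:empty,W:wait | queues: N=0 E=1 S=0 W=0
Step 3 [NS]: N:empty,E:wait,S:empty,W:wait | queues: N=0 E=1 S=0 W=0
Step 4 [NS]: N:empty,E:wait,S:empty,W:wait | queues: N=0 E=1 S=0 W=0

N: empty
E: 1
S: empty
W: empty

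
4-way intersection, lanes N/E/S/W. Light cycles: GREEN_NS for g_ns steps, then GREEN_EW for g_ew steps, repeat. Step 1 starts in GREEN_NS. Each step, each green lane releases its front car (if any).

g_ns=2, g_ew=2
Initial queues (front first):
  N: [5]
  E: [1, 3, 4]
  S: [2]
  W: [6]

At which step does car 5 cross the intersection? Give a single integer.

Step 1 [NS]: N:car5-GO,E:wait,S:car2-GO,W:wait | queues: N=0 E=3 S=0 W=1
Step 2 [NS]: N:empty,E:wait,S:empty,W:wait | queues: N=0 E=3 S=0 W=1
Step 3 [EW]: N:wait,E:car1-GO,S:wait,W:car6-GO | queues: N=0 E=2 S=0 W=0
Step 4 [EW]: N:wait,E:car3-GO,S:wait,W:empty | queues: N=0 E=1 S=0 W=0
Step 5 [NS]: N:empty,E:wait,S:empty,W:wait | queues: N=0 E=1 S=0 W=0
Step 6 [NS]: N:empty,E:wait,S:empty,W:wait | queues: N=0 E=1 S=0 W=0
Step 7 [EW]: N:wait,E:car4-GO,S:wait,W:empty | queues: N=0 E=0 S=0 W=0
Car 5 crosses at step 1

1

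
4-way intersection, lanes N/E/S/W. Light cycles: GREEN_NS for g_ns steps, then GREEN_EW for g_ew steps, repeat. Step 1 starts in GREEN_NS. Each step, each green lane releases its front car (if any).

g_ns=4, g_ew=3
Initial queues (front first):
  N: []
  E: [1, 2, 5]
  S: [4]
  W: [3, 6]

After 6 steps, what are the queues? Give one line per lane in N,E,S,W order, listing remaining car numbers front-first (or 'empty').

Step 1 [NS]: N:empty,E:wait,S:car4-GO,W:wait | queues: N=0 E=3 S=0 W=2
Step 2 [NS]: N:empty,E:wait,S:empty,W:wait | queues: N=0 E=3 S=0 W=2
Step 3 [NS]: N:empty,E:wait,S:empty,W:wait | queues: N=0 E=3 S=0 W=2
Step 4 [NS]: N:empty,E:wait,S:empty,W:wait | queues: N=0 E=3 S=0 W=2
Step 5 [EW]: N:wait,E:car1-GO,S:wait,W:car3-GO | queues: N=0 E=2 S=0 W=1
Step 6 [EW]: N:wait,E:car2-GO,S:wait,W:car6-GO | queues: N=0 E=1 S=0 W=0

N: empty
E: 5
S: empty
W: empty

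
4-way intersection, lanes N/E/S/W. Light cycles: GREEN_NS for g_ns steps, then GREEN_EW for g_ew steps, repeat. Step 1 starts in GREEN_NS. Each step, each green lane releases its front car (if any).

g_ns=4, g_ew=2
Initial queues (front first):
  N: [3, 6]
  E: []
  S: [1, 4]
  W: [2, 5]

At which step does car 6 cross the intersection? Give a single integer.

Step 1 [NS]: N:car3-GO,E:wait,S:car1-GO,W:wait | queues: N=1 E=0 S=1 W=2
Step 2 [NS]: N:car6-GO,E:wait,S:car4-GO,W:wait | queues: N=0 E=0 S=0 W=2
Step 3 [NS]: N:empty,E:wait,S:empty,W:wait | queues: N=0 E=0 S=0 W=2
Step 4 [NS]: N:empty,E:wait,S:empty,W:wait | queues: N=0 E=0 S=0 W=2
Step 5 [EW]: N:wait,E:empty,S:wait,W:car2-GO | queues: N=0 E=0 S=0 W=1
Step 6 [EW]: N:wait,E:empty,S:wait,W:car5-GO | queues: N=0 E=0 S=0 W=0
Car 6 crosses at step 2

2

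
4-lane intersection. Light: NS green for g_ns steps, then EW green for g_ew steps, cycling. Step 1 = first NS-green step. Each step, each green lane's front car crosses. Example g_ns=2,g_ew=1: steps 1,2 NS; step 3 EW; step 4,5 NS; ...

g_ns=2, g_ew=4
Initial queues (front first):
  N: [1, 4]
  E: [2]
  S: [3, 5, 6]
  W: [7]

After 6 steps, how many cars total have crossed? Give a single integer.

Step 1 [NS]: N:car1-GO,E:wait,S:car3-GO,W:wait | queues: N=1 E=1 S=2 W=1
Step 2 [NS]: N:car4-GO,E:wait,S:car5-GO,W:wait | queues: N=0 E=1 S=1 W=1
Step 3 [EW]: N:wait,E:car2-GO,S:wait,W:car7-GO | queues: N=0 E=0 S=1 W=0
Step 4 [EW]: N:wait,E:empty,S:wait,W:empty | queues: N=0 E=0 S=1 W=0
Step 5 [EW]: N:wait,E:empty,S:wait,W:empty | queues: N=0 E=0 S=1 W=0
Step 6 [EW]: N:wait,E:empty,S:wait,W:empty | queues: N=0 E=0 S=1 W=0
Cars crossed by step 6: 6

Answer: 6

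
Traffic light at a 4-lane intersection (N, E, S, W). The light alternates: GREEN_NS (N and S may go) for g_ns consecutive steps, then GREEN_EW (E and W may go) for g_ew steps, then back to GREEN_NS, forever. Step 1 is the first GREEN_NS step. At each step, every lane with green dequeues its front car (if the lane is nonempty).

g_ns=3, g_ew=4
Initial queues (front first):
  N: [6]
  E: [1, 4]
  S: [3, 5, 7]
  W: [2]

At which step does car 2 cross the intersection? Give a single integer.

Step 1 [NS]: N:car6-GO,E:wait,S:car3-GO,W:wait | queues: N=0 E=2 S=2 W=1
Step 2 [NS]: N:empty,E:wait,S:car5-GO,W:wait | queues: N=0 E=2 S=1 W=1
Step 3 [NS]: N:empty,E:wait,S:car7-GO,W:wait | queues: N=0 E=2 S=0 W=1
Step 4 [EW]: N:wait,E:car1-GO,S:wait,W:car2-GO | queues: N=0 E=1 S=0 W=0
Step 5 [EW]: N:wait,E:car4-GO,S:wait,W:empty | queues: N=0 E=0 S=0 W=0
Car 2 crosses at step 4

4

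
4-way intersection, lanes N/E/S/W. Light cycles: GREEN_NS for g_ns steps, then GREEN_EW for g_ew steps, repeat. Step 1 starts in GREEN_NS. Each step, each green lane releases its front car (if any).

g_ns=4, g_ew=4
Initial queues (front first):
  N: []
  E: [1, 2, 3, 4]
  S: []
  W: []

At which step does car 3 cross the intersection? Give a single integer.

Step 1 [NS]: N:empty,E:wait,S:empty,W:wait | queues: N=0 E=4 S=0 W=0
Step 2 [NS]: N:empty,E:wait,S:empty,W:wait | queues: N=0 E=4 S=0 W=0
Step 3 [NS]: N:empty,E:wait,S:empty,W:wait | queues: N=0 E=4 S=0 W=0
Step 4 [NS]: N:empty,E:wait,S:empty,W:wait | queues: N=0 E=4 S=0 W=0
Step 5 [EW]: N:wait,E:car1-GO,S:wait,W:empty | queues: N=0 E=3 S=0 W=0
Step 6 [EW]: N:wait,E:car2-GO,S:wait,W:empty | queues: N=0 E=2 S=0 W=0
Step 7 [EW]: N:wait,E:car3-GO,S:wait,W:empty | queues: N=0 E=1 S=0 W=0
Step 8 [EW]: N:wait,E:car4-GO,S:wait,W:empty | queues: N=0 E=0 S=0 W=0
Car 3 crosses at step 7

7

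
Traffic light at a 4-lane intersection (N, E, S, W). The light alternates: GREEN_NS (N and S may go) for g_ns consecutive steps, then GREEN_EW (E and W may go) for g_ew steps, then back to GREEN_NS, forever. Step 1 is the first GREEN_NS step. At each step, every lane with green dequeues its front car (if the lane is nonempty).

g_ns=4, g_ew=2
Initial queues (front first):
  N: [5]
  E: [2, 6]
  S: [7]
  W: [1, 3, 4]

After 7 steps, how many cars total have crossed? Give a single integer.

Step 1 [NS]: N:car5-GO,E:wait,S:car7-GO,W:wait | queues: N=0 E=2 S=0 W=3
Step 2 [NS]: N:empty,E:wait,S:empty,W:wait | queues: N=0 E=2 S=0 W=3
Step 3 [NS]: N:empty,E:wait,S:empty,W:wait | queues: N=0 E=2 S=0 W=3
Step 4 [NS]: N:empty,E:wait,S:empty,W:wait | queues: N=0 E=2 S=0 W=3
Step 5 [EW]: N:wait,E:car2-GO,S:wait,W:car1-GO | queues: N=0 E=1 S=0 W=2
Step 6 [EW]: N:wait,E:car6-GO,S:wait,W:car3-GO | queues: N=0 E=0 S=0 W=1
Step 7 [NS]: N:empty,E:wait,S:empty,W:wait | queues: N=0 E=0 S=0 W=1
Cars crossed by step 7: 6

Answer: 6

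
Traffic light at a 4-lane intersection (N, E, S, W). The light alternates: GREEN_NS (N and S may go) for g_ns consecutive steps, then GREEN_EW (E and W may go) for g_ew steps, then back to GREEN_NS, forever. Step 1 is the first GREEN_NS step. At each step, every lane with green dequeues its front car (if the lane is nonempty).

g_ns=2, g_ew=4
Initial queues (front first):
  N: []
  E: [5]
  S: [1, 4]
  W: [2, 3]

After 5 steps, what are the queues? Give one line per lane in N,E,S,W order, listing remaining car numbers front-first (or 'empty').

Step 1 [NS]: N:empty,E:wait,S:car1-GO,W:wait | queues: N=0 E=1 S=1 W=2
Step 2 [NS]: N:empty,E:wait,S:car4-GO,W:wait | queues: N=0 E=1 S=0 W=2
Step 3 [EW]: N:wait,E:car5-GO,S:wait,W:car2-GO | queues: N=0 E=0 S=0 W=1
Step 4 [EW]: N:wait,E:empty,S:wait,W:car3-GO | queues: N=0 E=0 S=0 W=0

N: empty
E: empty
S: empty
W: empty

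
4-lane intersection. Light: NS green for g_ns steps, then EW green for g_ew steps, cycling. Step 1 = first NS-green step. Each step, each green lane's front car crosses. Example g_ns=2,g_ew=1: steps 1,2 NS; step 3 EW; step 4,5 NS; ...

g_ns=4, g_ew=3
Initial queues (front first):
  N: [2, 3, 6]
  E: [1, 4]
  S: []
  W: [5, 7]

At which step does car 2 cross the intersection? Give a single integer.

Step 1 [NS]: N:car2-GO,E:wait,S:empty,W:wait | queues: N=2 E=2 S=0 W=2
Step 2 [NS]: N:car3-GO,E:wait,S:empty,W:wait | queues: N=1 E=2 S=0 W=2
Step 3 [NS]: N:car6-GO,E:wait,S:empty,W:wait | queues: N=0 E=2 S=0 W=2
Step 4 [NS]: N:empty,E:wait,S:empty,W:wait | queues: N=0 E=2 S=0 W=2
Step 5 [EW]: N:wait,E:car1-GO,S:wait,W:car5-GO | queues: N=0 E=1 S=0 W=1
Step 6 [EW]: N:wait,E:car4-GO,S:wait,W:car7-GO | queues: N=0 E=0 S=0 W=0
Car 2 crosses at step 1

1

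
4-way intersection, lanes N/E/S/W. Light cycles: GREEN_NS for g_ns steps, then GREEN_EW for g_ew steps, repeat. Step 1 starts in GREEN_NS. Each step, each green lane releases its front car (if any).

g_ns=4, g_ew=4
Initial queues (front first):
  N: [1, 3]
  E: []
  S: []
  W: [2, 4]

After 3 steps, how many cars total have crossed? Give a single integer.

Answer: 2

Derivation:
Step 1 [NS]: N:car1-GO,E:wait,S:empty,W:wait | queues: N=1 E=0 S=0 W=2
Step 2 [NS]: N:car3-GO,E:wait,S:empty,W:wait | queues: N=0 E=0 S=0 W=2
Step 3 [NS]: N:empty,E:wait,S:empty,W:wait | queues: N=0 E=0 S=0 W=2
Cars crossed by step 3: 2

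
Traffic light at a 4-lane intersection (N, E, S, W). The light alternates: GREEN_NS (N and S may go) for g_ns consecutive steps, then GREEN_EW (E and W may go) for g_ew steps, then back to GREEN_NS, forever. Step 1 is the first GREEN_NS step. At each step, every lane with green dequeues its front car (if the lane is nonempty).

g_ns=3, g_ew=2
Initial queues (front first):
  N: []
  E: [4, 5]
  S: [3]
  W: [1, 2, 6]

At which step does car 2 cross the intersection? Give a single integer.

Step 1 [NS]: N:empty,E:wait,S:car3-GO,W:wait | queues: N=0 E=2 S=0 W=3
Step 2 [NS]: N:empty,E:wait,S:empty,W:wait | queues: N=0 E=2 S=0 W=3
Step 3 [NS]: N:empty,E:wait,S:empty,W:wait | queues: N=0 E=2 S=0 W=3
Step 4 [EW]: N:wait,E:car4-GO,S:wait,W:car1-GO | queues: N=0 E=1 S=0 W=2
Step 5 [EW]: N:wait,E:car5-GO,S:wait,W:car2-GO | queues: N=0 E=0 S=0 W=1
Step 6 [NS]: N:empty,E:wait,S:empty,W:wait | queues: N=0 E=0 S=0 W=1
Step 7 [NS]: N:empty,E:wait,S:empty,W:wait | queues: N=0 E=0 S=0 W=1
Step 8 [NS]: N:empty,E:wait,S:empty,W:wait | queues: N=0 E=0 S=0 W=1
Step 9 [EW]: N:wait,E:empty,S:wait,W:car6-GO | queues: N=0 E=0 S=0 W=0
Car 2 crosses at step 5

5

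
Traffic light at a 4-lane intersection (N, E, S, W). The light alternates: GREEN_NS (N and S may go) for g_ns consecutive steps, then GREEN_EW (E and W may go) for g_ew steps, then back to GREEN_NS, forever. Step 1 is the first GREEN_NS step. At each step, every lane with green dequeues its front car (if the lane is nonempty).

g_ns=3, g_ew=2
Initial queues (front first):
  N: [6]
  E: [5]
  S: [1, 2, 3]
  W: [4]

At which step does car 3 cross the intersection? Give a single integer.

Step 1 [NS]: N:car6-GO,E:wait,S:car1-GO,W:wait | queues: N=0 E=1 S=2 W=1
Step 2 [NS]: N:empty,E:wait,S:car2-GO,W:wait | queues: N=0 E=1 S=1 W=1
Step 3 [NS]: N:empty,E:wait,S:car3-GO,W:wait | queues: N=0 E=1 S=0 W=1
Step 4 [EW]: N:wait,E:car5-GO,S:wait,W:car4-GO | queues: N=0 E=0 S=0 W=0
Car 3 crosses at step 3

3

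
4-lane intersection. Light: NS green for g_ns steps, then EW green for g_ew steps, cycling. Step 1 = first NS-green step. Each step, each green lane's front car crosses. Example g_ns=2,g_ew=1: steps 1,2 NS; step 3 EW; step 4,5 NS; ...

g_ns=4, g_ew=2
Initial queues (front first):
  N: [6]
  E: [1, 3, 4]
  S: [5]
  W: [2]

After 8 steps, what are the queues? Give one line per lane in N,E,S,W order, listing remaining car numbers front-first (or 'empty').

Step 1 [NS]: N:car6-GO,E:wait,S:car5-GO,W:wait | queues: N=0 E=3 S=0 W=1
Step 2 [NS]: N:empty,E:wait,S:empty,W:wait | queues: N=0 E=3 S=0 W=1
Step 3 [NS]: N:empty,E:wait,S:empty,W:wait | queues: N=0 E=3 S=0 W=1
Step 4 [NS]: N:empty,E:wait,S:empty,W:wait | queues: N=0 E=3 S=0 W=1
Step 5 [EW]: N:wait,E:car1-GO,S:wait,W:car2-GO | queues: N=0 E=2 S=0 W=0
Step 6 [EW]: N:wait,E:car3-GO,S:wait,W:empty | queues: N=0 E=1 S=0 W=0
Step 7 [NS]: N:empty,E:wait,S:empty,W:wait | queues: N=0 E=1 S=0 W=0
Step 8 [NS]: N:empty,E:wait,S:empty,W:wait | queues: N=0 E=1 S=0 W=0

N: empty
E: 4
S: empty
W: empty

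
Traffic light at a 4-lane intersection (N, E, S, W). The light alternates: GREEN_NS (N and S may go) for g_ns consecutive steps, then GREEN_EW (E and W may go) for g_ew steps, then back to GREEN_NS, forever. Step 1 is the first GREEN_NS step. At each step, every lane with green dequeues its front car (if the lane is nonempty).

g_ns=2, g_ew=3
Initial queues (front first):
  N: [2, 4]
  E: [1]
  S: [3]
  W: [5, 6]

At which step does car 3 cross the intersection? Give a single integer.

Step 1 [NS]: N:car2-GO,E:wait,S:car3-GO,W:wait | queues: N=1 E=1 S=0 W=2
Step 2 [NS]: N:car4-GO,E:wait,S:empty,W:wait | queues: N=0 E=1 S=0 W=2
Step 3 [EW]: N:wait,E:car1-GO,S:wait,W:car5-GO | queues: N=0 E=0 S=0 W=1
Step 4 [EW]: N:wait,E:empty,S:wait,W:car6-GO | queues: N=0 E=0 S=0 W=0
Car 3 crosses at step 1

1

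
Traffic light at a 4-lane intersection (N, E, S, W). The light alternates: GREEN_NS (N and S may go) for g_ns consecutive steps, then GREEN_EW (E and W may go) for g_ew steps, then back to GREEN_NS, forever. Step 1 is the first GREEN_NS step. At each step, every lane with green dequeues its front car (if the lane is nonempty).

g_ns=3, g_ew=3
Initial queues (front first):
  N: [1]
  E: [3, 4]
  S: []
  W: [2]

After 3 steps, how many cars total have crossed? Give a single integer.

Answer: 1

Derivation:
Step 1 [NS]: N:car1-GO,E:wait,S:empty,W:wait | queues: N=0 E=2 S=0 W=1
Step 2 [NS]: N:empty,E:wait,S:empty,W:wait | queues: N=0 E=2 S=0 W=1
Step 3 [NS]: N:empty,E:wait,S:empty,W:wait | queues: N=0 E=2 S=0 W=1
Cars crossed by step 3: 1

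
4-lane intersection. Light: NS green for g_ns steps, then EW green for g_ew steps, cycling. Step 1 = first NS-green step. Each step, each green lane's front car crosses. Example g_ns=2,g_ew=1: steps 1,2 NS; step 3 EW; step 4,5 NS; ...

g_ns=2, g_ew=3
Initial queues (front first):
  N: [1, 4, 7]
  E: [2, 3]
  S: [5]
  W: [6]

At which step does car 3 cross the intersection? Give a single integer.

Step 1 [NS]: N:car1-GO,E:wait,S:car5-GO,W:wait | queues: N=2 E=2 S=0 W=1
Step 2 [NS]: N:car4-GO,E:wait,S:empty,W:wait | queues: N=1 E=2 S=0 W=1
Step 3 [EW]: N:wait,E:car2-GO,S:wait,W:car6-GO | queues: N=1 E=1 S=0 W=0
Step 4 [EW]: N:wait,E:car3-GO,S:wait,W:empty | queues: N=1 E=0 S=0 W=0
Step 5 [EW]: N:wait,E:empty,S:wait,W:empty | queues: N=1 E=0 S=0 W=0
Step 6 [NS]: N:car7-GO,E:wait,S:empty,W:wait | queues: N=0 E=0 S=0 W=0
Car 3 crosses at step 4

4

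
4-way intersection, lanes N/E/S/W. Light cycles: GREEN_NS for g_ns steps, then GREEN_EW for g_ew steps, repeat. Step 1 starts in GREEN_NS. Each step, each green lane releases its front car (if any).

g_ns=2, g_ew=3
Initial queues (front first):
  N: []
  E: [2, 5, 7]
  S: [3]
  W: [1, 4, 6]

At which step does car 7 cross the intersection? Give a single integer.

Step 1 [NS]: N:empty,E:wait,S:car3-GO,W:wait | queues: N=0 E=3 S=0 W=3
Step 2 [NS]: N:empty,E:wait,S:empty,W:wait | queues: N=0 E=3 S=0 W=3
Step 3 [EW]: N:wait,E:car2-GO,S:wait,W:car1-GO | queues: N=0 E=2 S=0 W=2
Step 4 [EW]: N:wait,E:car5-GO,S:wait,W:car4-GO | queues: N=0 E=1 S=0 W=1
Step 5 [EW]: N:wait,E:car7-GO,S:wait,W:car6-GO | queues: N=0 E=0 S=0 W=0
Car 7 crosses at step 5

5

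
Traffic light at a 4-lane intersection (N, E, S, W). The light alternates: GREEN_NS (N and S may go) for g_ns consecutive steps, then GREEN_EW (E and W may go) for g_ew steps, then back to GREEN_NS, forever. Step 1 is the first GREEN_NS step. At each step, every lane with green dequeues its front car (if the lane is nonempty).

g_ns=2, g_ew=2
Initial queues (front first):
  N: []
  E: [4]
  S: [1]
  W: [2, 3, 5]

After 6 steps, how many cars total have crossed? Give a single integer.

Step 1 [NS]: N:empty,E:wait,S:car1-GO,W:wait | queues: N=0 E=1 S=0 W=3
Step 2 [NS]: N:empty,E:wait,S:empty,W:wait | queues: N=0 E=1 S=0 W=3
Step 3 [EW]: N:wait,E:car4-GO,S:wait,W:car2-GO | queues: N=0 E=0 S=0 W=2
Step 4 [EW]: N:wait,E:empty,S:wait,W:car3-GO | queues: N=0 E=0 S=0 W=1
Step 5 [NS]: N:empty,E:wait,S:empty,W:wait | queues: N=0 E=0 S=0 W=1
Step 6 [NS]: N:empty,E:wait,S:empty,W:wait | queues: N=0 E=0 S=0 W=1
Cars crossed by step 6: 4

Answer: 4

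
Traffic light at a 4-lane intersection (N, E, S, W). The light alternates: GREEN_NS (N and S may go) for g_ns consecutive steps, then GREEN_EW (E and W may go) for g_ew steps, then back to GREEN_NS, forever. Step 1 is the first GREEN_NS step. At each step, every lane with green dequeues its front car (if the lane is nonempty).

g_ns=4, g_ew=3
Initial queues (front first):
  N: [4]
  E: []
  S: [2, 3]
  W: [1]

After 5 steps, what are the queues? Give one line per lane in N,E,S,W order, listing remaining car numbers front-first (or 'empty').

Step 1 [NS]: N:car4-GO,E:wait,S:car2-GO,W:wait | queues: N=0 E=0 S=1 W=1
Step 2 [NS]: N:empty,E:wait,S:car3-GO,W:wait | queues: N=0 E=0 S=0 W=1
Step 3 [NS]: N:empty,E:wait,S:empty,W:wait | queues: N=0 E=0 S=0 W=1
Step 4 [NS]: N:empty,E:wait,S:empty,W:wait | queues: N=0 E=0 S=0 W=1
Step 5 [EW]: N:wait,E:empty,S:wait,W:car1-GO | queues: N=0 E=0 S=0 W=0

N: empty
E: empty
S: empty
W: empty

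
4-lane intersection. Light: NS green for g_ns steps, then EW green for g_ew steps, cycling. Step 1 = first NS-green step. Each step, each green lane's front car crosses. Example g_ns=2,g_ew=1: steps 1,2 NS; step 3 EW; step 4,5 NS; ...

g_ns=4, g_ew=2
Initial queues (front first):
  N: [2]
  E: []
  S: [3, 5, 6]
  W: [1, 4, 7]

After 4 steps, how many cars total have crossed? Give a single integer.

Step 1 [NS]: N:car2-GO,E:wait,S:car3-GO,W:wait | queues: N=0 E=0 S=2 W=3
Step 2 [NS]: N:empty,E:wait,S:car5-GO,W:wait | queues: N=0 E=0 S=1 W=3
Step 3 [NS]: N:empty,E:wait,S:car6-GO,W:wait | queues: N=0 E=0 S=0 W=3
Step 4 [NS]: N:empty,E:wait,S:empty,W:wait | queues: N=0 E=0 S=0 W=3
Cars crossed by step 4: 4

Answer: 4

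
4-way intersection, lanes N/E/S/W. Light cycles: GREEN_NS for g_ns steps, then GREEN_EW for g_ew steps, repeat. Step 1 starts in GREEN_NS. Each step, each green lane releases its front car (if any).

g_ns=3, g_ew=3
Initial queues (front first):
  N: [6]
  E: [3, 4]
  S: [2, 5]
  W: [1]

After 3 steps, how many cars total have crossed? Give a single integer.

Answer: 3

Derivation:
Step 1 [NS]: N:car6-GO,E:wait,S:car2-GO,W:wait | queues: N=0 E=2 S=1 W=1
Step 2 [NS]: N:empty,E:wait,S:car5-GO,W:wait | queues: N=0 E=2 S=0 W=1
Step 3 [NS]: N:empty,E:wait,S:empty,W:wait | queues: N=0 E=2 S=0 W=1
Cars crossed by step 3: 3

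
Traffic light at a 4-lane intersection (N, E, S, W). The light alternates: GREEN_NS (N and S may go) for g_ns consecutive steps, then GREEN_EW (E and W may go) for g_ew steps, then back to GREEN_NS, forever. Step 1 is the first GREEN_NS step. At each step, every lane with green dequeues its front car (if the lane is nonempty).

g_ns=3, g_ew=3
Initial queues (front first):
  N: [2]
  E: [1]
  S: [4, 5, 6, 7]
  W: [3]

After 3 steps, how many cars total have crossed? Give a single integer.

Step 1 [NS]: N:car2-GO,E:wait,S:car4-GO,W:wait | queues: N=0 E=1 S=3 W=1
Step 2 [NS]: N:empty,E:wait,S:car5-GO,W:wait | queues: N=0 E=1 S=2 W=1
Step 3 [NS]: N:empty,E:wait,S:car6-GO,W:wait | queues: N=0 E=1 S=1 W=1
Cars crossed by step 3: 4

Answer: 4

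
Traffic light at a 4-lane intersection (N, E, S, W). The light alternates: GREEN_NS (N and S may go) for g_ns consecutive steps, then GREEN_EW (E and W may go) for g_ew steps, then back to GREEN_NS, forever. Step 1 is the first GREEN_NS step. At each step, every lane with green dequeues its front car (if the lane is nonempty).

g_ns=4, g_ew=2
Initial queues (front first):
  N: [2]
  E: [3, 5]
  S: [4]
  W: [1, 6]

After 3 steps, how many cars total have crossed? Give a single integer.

Step 1 [NS]: N:car2-GO,E:wait,S:car4-GO,W:wait | queues: N=0 E=2 S=0 W=2
Step 2 [NS]: N:empty,E:wait,S:empty,W:wait | queues: N=0 E=2 S=0 W=2
Step 3 [NS]: N:empty,E:wait,S:empty,W:wait | queues: N=0 E=2 S=0 W=2
Cars crossed by step 3: 2

Answer: 2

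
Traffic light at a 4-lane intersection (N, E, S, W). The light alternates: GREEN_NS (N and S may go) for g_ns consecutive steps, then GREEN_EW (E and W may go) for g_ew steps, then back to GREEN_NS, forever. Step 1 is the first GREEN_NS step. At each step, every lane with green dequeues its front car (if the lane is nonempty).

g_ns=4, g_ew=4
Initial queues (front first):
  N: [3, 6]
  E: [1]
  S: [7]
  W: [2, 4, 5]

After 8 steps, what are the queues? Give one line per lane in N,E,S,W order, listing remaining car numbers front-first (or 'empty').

Step 1 [NS]: N:car3-GO,E:wait,S:car7-GO,W:wait | queues: N=1 E=1 S=0 W=3
Step 2 [NS]: N:car6-GO,E:wait,S:empty,W:wait | queues: N=0 E=1 S=0 W=3
Step 3 [NS]: N:empty,E:wait,S:empty,W:wait | queues: N=0 E=1 S=0 W=3
Step 4 [NS]: N:empty,E:wait,S:empty,W:wait | queues: N=0 E=1 S=0 W=3
Step 5 [EW]: N:wait,E:car1-GO,S:wait,W:car2-GO | queues: N=0 E=0 S=0 W=2
Step 6 [EW]: N:wait,E:empty,S:wait,W:car4-GO | queues: N=0 E=0 S=0 W=1
Step 7 [EW]: N:wait,E:empty,S:wait,W:car5-GO | queues: N=0 E=0 S=0 W=0

N: empty
E: empty
S: empty
W: empty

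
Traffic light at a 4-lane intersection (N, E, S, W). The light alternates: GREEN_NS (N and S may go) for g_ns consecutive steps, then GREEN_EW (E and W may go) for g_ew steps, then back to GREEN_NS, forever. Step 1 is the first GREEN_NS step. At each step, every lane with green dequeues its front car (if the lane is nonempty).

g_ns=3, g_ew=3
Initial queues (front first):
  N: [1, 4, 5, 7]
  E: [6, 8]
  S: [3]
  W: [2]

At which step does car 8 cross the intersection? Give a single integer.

Step 1 [NS]: N:car1-GO,E:wait,S:car3-GO,W:wait | queues: N=3 E=2 S=0 W=1
Step 2 [NS]: N:car4-GO,E:wait,S:empty,W:wait | queues: N=2 E=2 S=0 W=1
Step 3 [NS]: N:car5-GO,E:wait,S:empty,W:wait | queues: N=1 E=2 S=0 W=1
Step 4 [EW]: N:wait,E:car6-GO,S:wait,W:car2-GO | queues: N=1 E=1 S=0 W=0
Step 5 [EW]: N:wait,E:car8-GO,S:wait,W:empty | queues: N=1 E=0 S=0 W=0
Step 6 [EW]: N:wait,E:empty,S:wait,W:empty | queues: N=1 E=0 S=0 W=0
Step 7 [NS]: N:car7-GO,E:wait,S:empty,W:wait | queues: N=0 E=0 S=0 W=0
Car 8 crosses at step 5

5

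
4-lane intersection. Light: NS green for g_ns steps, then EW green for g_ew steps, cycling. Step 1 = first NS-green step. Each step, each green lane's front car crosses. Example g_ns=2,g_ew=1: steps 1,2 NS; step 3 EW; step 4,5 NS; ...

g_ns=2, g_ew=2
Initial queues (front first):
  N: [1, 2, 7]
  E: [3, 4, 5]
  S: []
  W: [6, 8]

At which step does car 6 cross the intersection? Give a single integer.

Step 1 [NS]: N:car1-GO,E:wait,S:empty,W:wait | queues: N=2 E=3 S=0 W=2
Step 2 [NS]: N:car2-GO,E:wait,S:empty,W:wait | queues: N=1 E=3 S=0 W=2
Step 3 [EW]: N:wait,E:car3-GO,S:wait,W:car6-GO | queues: N=1 E=2 S=0 W=1
Step 4 [EW]: N:wait,E:car4-GO,S:wait,W:car8-GO | queues: N=1 E=1 S=0 W=0
Step 5 [NS]: N:car7-GO,E:wait,S:empty,W:wait | queues: N=0 E=1 S=0 W=0
Step 6 [NS]: N:empty,E:wait,S:empty,W:wait | queues: N=0 E=1 S=0 W=0
Step 7 [EW]: N:wait,E:car5-GO,S:wait,W:empty | queues: N=0 E=0 S=0 W=0
Car 6 crosses at step 3

3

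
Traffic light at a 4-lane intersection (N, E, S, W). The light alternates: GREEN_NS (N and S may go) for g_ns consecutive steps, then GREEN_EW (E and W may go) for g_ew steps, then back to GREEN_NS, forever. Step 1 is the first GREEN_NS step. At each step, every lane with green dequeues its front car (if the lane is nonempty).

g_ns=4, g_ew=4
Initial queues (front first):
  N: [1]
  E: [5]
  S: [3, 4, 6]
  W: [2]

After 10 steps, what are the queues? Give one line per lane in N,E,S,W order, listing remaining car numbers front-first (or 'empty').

Step 1 [NS]: N:car1-GO,E:wait,S:car3-GO,W:wait | queues: N=0 E=1 S=2 W=1
Step 2 [NS]: N:empty,E:wait,S:car4-GO,W:wait | queues: N=0 E=1 S=1 W=1
Step 3 [NS]: N:empty,E:wait,S:car6-GO,W:wait | queues: N=0 E=1 S=0 W=1
Step 4 [NS]: N:empty,E:wait,S:empty,W:wait | queues: N=0 E=1 S=0 W=1
Step 5 [EW]: N:wait,E:car5-GO,S:wait,W:car2-GO | queues: N=0 E=0 S=0 W=0

N: empty
E: empty
S: empty
W: empty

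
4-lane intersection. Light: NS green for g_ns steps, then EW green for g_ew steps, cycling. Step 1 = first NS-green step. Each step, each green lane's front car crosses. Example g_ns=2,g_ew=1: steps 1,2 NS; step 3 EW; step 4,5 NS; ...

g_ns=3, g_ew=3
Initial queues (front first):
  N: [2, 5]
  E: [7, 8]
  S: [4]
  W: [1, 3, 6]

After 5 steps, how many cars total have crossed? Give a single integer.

Step 1 [NS]: N:car2-GO,E:wait,S:car4-GO,W:wait | queues: N=1 E=2 S=0 W=3
Step 2 [NS]: N:car5-GO,E:wait,S:empty,W:wait | queues: N=0 E=2 S=0 W=3
Step 3 [NS]: N:empty,E:wait,S:empty,W:wait | queues: N=0 E=2 S=0 W=3
Step 4 [EW]: N:wait,E:car7-GO,S:wait,W:car1-GO | queues: N=0 E=1 S=0 W=2
Step 5 [EW]: N:wait,E:car8-GO,S:wait,W:car3-GO | queues: N=0 E=0 S=0 W=1
Cars crossed by step 5: 7

Answer: 7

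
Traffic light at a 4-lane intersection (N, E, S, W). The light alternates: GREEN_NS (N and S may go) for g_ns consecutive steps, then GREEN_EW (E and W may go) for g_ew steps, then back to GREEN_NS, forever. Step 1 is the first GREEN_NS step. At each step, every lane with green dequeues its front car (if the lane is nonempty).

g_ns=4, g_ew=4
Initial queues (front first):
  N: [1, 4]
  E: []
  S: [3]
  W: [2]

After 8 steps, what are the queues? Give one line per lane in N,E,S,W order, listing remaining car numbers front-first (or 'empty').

Step 1 [NS]: N:car1-GO,E:wait,S:car3-GO,W:wait | queues: N=1 E=0 S=0 W=1
Step 2 [NS]: N:car4-GO,E:wait,S:empty,W:wait | queues: N=0 E=0 S=0 W=1
Step 3 [NS]: N:empty,E:wait,S:empty,W:wait | queues: N=0 E=0 S=0 W=1
Step 4 [NS]: N:empty,E:wait,S:empty,W:wait | queues: N=0 E=0 S=0 W=1
Step 5 [EW]: N:wait,E:empty,S:wait,W:car2-GO | queues: N=0 E=0 S=0 W=0

N: empty
E: empty
S: empty
W: empty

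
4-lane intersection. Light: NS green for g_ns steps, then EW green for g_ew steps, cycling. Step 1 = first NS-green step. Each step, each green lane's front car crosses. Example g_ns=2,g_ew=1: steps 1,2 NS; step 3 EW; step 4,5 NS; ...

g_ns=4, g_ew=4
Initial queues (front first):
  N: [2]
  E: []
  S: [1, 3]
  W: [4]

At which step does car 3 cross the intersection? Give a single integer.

Step 1 [NS]: N:car2-GO,E:wait,S:car1-GO,W:wait | queues: N=0 E=0 S=1 W=1
Step 2 [NS]: N:empty,E:wait,S:car3-GO,W:wait | queues: N=0 E=0 S=0 W=1
Step 3 [NS]: N:empty,E:wait,S:empty,W:wait | queues: N=0 E=0 S=0 W=1
Step 4 [NS]: N:empty,E:wait,S:empty,W:wait | queues: N=0 E=0 S=0 W=1
Step 5 [EW]: N:wait,E:empty,S:wait,W:car4-GO | queues: N=0 E=0 S=0 W=0
Car 3 crosses at step 2

2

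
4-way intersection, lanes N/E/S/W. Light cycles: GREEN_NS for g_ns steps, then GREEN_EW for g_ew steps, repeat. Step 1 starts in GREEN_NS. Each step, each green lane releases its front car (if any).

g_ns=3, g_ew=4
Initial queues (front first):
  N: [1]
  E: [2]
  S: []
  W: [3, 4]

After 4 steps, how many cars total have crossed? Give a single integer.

Step 1 [NS]: N:car1-GO,E:wait,S:empty,W:wait | queues: N=0 E=1 S=0 W=2
Step 2 [NS]: N:empty,E:wait,S:empty,W:wait | queues: N=0 E=1 S=0 W=2
Step 3 [NS]: N:empty,E:wait,S:empty,W:wait | queues: N=0 E=1 S=0 W=2
Step 4 [EW]: N:wait,E:car2-GO,S:wait,W:car3-GO | queues: N=0 E=0 S=0 W=1
Cars crossed by step 4: 3

Answer: 3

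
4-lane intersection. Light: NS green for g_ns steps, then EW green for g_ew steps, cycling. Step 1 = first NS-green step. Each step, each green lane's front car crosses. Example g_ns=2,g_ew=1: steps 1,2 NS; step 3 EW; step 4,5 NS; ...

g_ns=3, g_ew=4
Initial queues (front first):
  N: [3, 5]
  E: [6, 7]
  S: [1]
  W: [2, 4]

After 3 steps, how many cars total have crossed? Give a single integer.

Answer: 3

Derivation:
Step 1 [NS]: N:car3-GO,E:wait,S:car1-GO,W:wait | queues: N=1 E=2 S=0 W=2
Step 2 [NS]: N:car5-GO,E:wait,S:empty,W:wait | queues: N=0 E=2 S=0 W=2
Step 3 [NS]: N:empty,E:wait,S:empty,W:wait | queues: N=0 E=2 S=0 W=2
Cars crossed by step 3: 3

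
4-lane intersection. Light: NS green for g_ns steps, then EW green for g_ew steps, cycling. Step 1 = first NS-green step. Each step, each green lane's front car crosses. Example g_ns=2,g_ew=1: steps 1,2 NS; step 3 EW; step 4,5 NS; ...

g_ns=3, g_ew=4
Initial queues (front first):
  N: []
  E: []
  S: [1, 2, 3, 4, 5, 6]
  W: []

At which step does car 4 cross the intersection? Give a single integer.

Step 1 [NS]: N:empty,E:wait,S:car1-GO,W:wait | queues: N=0 E=0 S=5 W=0
Step 2 [NS]: N:empty,E:wait,S:car2-GO,W:wait | queues: N=0 E=0 S=4 W=0
Step 3 [NS]: N:empty,E:wait,S:car3-GO,W:wait | queues: N=0 E=0 S=3 W=0
Step 4 [EW]: N:wait,E:empty,S:wait,W:empty | queues: N=0 E=0 S=3 W=0
Step 5 [EW]: N:wait,E:empty,S:wait,W:empty | queues: N=0 E=0 S=3 W=0
Step 6 [EW]: N:wait,E:empty,S:wait,W:empty | queues: N=0 E=0 S=3 W=0
Step 7 [EW]: N:wait,E:empty,S:wait,W:empty | queues: N=0 E=0 S=3 W=0
Step 8 [NS]: N:empty,E:wait,S:car4-GO,W:wait | queues: N=0 E=0 S=2 W=0
Step 9 [NS]: N:empty,E:wait,S:car5-GO,W:wait | queues: N=0 E=0 S=1 W=0
Step 10 [NS]: N:empty,E:wait,S:car6-GO,W:wait | queues: N=0 E=0 S=0 W=0
Car 4 crosses at step 8

8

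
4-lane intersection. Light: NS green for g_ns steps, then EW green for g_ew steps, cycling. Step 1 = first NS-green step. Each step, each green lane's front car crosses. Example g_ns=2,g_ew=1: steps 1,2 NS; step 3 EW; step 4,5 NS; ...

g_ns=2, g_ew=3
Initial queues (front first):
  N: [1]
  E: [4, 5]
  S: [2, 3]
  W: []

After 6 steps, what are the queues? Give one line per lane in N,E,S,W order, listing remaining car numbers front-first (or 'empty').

Step 1 [NS]: N:car1-GO,E:wait,S:car2-GO,W:wait | queues: N=0 E=2 S=1 W=0
Step 2 [NS]: N:empty,E:wait,S:car3-GO,W:wait | queues: N=0 E=2 S=0 W=0
Step 3 [EW]: N:wait,E:car4-GO,S:wait,W:empty | queues: N=0 E=1 S=0 W=0
Step 4 [EW]: N:wait,E:car5-GO,S:wait,W:empty | queues: N=0 E=0 S=0 W=0

N: empty
E: empty
S: empty
W: empty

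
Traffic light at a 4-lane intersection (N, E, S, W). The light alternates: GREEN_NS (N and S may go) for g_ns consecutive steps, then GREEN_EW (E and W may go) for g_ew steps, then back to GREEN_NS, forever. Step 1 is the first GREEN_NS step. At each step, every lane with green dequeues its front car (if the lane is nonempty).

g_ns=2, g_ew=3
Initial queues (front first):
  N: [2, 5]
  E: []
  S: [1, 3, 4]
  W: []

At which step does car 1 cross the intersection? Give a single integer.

Step 1 [NS]: N:car2-GO,E:wait,S:car1-GO,W:wait | queues: N=1 E=0 S=2 W=0
Step 2 [NS]: N:car5-GO,E:wait,S:car3-GO,W:wait | queues: N=0 E=0 S=1 W=0
Step 3 [EW]: N:wait,E:empty,S:wait,W:empty | queues: N=0 E=0 S=1 W=0
Step 4 [EW]: N:wait,E:empty,S:wait,W:empty | queues: N=0 E=0 S=1 W=0
Step 5 [EW]: N:wait,E:empty,S:wait,W:empty | queues: N=0 E=0 S=1 W=0
Step 6 [NS]: N:empty,E:wait,S:car4-GO,W:wait | queues: N=0 E=0 S=0 W=0
Car 1 crosses at step 1

1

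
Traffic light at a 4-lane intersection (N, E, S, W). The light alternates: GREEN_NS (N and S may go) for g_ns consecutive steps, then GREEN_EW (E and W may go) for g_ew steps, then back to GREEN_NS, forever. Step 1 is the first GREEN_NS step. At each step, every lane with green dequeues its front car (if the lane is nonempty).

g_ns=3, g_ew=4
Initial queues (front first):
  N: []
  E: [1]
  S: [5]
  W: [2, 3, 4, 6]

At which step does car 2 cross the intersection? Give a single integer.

Step 1 [NS]: N:empty,E:wait,S:car5-GO,W:wait | queues: N=0 E=1 S=0 W=4
Step 2 [NS]: N:empty,E:wait,S:empty,W:wait | queues: N=0 E=1 S=0 W=4
Step 3 [NS]: N:empty,E:wait,S:empty,W:wait | queues: N=0 E=1 S=0 W=4
Step 4 [EW]: N:wait,E:car1-GO,S:wait,W:car2-GO | queues: N=0 E=0 S=0 W=3
Step 5 [EW]: N:wait,E:empty,S:wait,W:car3-GO | queues: N=0 E=0 S=0 W=2
Step 6 [EW]: N:wait,E:empty,S:wait,W:car4-GO | queues: N=0 E=0 S=0 W=1
Step 7 [EW]: N:wait,E:empty,S:wait,W:car6-GO | queues: N=0 E=0 S=0 W=0
Car 2 crosses at step 4

4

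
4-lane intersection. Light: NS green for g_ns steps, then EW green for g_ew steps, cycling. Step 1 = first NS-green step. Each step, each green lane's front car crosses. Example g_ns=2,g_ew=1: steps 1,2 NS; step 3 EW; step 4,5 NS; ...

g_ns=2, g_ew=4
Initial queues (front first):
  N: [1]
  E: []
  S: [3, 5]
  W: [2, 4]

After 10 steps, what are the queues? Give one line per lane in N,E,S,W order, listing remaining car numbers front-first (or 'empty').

Step 1 [NS]: N:car1-GO,E:wait,S:car3-GO,W:wait | queues: N=0 E=0 S=1 W=2
Step 2 [NS]: N:empty,E:wait,S:car5-GO,W:wait | queues: N=0 E=0 S=0 W=2
Step 3 [EW]: N:wait,E:empty,S:wait,W:car2-GO | queues: N=0 E=0 S=0 W=1
Step 4 [EW]: N:wait,E:empty,S:wait,W:car4-GO | queues: N=0 E=0 S=0 W=0

N: empty
E: empty
S: empty
W: empty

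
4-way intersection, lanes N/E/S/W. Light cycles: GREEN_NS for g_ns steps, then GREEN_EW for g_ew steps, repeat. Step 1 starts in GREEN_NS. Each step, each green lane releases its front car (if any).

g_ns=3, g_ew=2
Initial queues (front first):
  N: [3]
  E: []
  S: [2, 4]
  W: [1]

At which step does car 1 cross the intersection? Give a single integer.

Step 1 [NS]: N:car3-GO,E:wait,S:car2-GO,W:wait | queues: N=0 E=0 S=1 W=1
Step 2 [NS]: N:empty,E:wait,S:car4-GO,W:wait | queues: N=0 E=0 S=0 W=1
Step 3 [NS]: N:empty,E:wait,S:empty,W:wait | queues: N=0 E=0 S=0 W=1
Step 4 [EW]: N:wait,E:empty,S:wait,W:car1-GO | queues: N=0 E=0 S=0 W=0
Car 1 crosses at step 4

4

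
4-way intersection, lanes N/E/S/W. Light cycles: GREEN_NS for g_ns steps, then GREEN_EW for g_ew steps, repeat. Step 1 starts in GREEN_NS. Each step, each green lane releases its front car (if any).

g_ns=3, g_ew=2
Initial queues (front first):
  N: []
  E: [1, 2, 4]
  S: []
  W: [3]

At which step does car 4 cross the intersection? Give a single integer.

Step 1 [NS]: N:empty,E:wait,S:empty,W:wait | queues: N=0 E=3 S=0 W=1
Step 2 [NS]: N:empty,E:wait,S:empty,W:wait | queues: N=0 E=3 S=0 W=1
Step 3 [NS]: N:empty,E:wait,S:empty,W:wait | queues: N=0 E=3 S=0 W=1
Step 4 [EW]: N:wait,E:car1-GO,S:wait,W:car3-GO | queues: N=0 E=2 S=0 W=0
Step 5 [EW]: N:wait,E:car2-GO,S:wait,W:empty | queues: N=0 E=1 S=0 W=0
Step 6 [NS]: N:empty,E:wait,S:empty,W:wait | queues: N=0 E=1 S=0 W=0
Step 7 [NS]: N:empty,E:wait,S:empty,W:wait | queues: N=0 E=1 S=0 W=0
Step 8 [NS]: N:empty,E:wait,S:empty,W:wait | queues: N=0 E=1 S=0 W=0
Step 9 [EW]: N:wait,E:car4-GO,S:wait,W:empty | queues: N=0 E=0 S=0 W=0
Car 4 crosses at step 9

9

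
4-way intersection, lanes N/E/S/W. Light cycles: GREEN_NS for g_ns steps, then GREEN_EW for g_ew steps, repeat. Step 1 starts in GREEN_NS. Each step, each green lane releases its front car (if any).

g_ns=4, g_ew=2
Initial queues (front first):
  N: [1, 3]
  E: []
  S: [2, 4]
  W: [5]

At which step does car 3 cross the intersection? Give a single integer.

Step 1 [NS]: N:car1-GO,E:wait,S:car2-GO,W:wait | queues: N=1 E=0 S=1 W=1
Step 2 [NS]: N:car3-GO,E:wait,S:car4-GO,W:wait | queues: N=0 E=0 S=0 W=1
Step 3 [NS]: N:empty,E:wait,S:empty,W:wait | queues: N=0 E=0 S=0 W=1
Step 4 [NS]: N:empty,E:wait,S:empty,W:wait | queues: N=0 E=0 S=0 W=1
Step 5 [EW]: N:wait,E:empty,S:wait,W:car5-GO | queues: N=0 E=0 S=0 W=0
Car 3 crosses at step 2

2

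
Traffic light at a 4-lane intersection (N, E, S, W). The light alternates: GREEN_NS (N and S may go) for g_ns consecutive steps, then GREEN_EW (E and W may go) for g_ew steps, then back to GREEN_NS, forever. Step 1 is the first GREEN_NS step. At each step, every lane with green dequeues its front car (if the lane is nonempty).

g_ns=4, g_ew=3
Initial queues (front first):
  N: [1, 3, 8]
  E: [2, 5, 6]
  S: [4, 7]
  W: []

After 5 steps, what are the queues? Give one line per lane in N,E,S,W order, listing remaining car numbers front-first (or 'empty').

Step 1 [NS]: N:car1-GO,E:wait,S:car4-GO,W:wait | queues: N=2 E=3 S=1 W=0
Step 2 [NS]: N:car3-GO,E:wait,S:car7-GO,W:wait | queues: N=1 E=3 S=0 W=0
Step 3 [NS]: N:car8-GO,E:wait,S:empty,W:wait | queues: N=0 E=3 S=0 W=0
Step 4 [NS]: N:empty,E:wait,S:empty,W:wait | queues: N=0 E=3 S=0 W=0
Step 5 [EW]: N:wait,E:car2-GO,S:wait,W:empty | queues: N=0 E=2 S=0 W=0

N: empty
E: 5 6
S: empty
W: empty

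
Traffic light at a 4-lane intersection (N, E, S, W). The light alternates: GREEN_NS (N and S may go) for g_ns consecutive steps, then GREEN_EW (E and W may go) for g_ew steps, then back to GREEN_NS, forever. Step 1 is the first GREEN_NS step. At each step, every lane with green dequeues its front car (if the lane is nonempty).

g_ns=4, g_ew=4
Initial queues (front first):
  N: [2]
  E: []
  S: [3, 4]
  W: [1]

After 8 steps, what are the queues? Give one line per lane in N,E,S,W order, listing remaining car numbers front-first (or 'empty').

Step 1 [NS]: N:car2-GO,E:wait,S:car3-GO,W:wait | queues: N=0 E=0 S=1 W=1
Step 2 [NS]: N:empty,E:wait,S:car4-GO,W:wait | queues: N=0 E=0 S=0 W=1
Step 3 [NS]: N:empty,E:wait,S:empty,W:wait | queues: N=0 E=0 S=0 W=1
Step 4 [NS]: N:empty,E:wait,S:empty,W:wait | queues: N=0 E=0 S=0 W=1
Step 5 [EW]: N:wait,E:empty,S:wait,W:car1-GO | queues: N=0 E=0 S=0 W=0

N: empty
E: empty
S: empty
W: empty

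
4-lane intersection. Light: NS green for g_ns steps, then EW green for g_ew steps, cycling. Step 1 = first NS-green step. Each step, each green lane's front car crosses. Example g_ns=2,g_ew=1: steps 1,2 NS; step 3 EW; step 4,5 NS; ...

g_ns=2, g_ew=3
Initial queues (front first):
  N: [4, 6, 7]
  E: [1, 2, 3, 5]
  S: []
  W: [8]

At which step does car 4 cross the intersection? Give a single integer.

Step 1 [NS]: N:car4-GO,E:wait,S:empty,W:wait | queues: N=2 E=4 S=0 W=1
Step 2 [NS]: N:car6-GO,E:wait,S:empty,W:wait | queues: N=1 E=4 S=0 W=1
Step 3 [EW]: N:wait,E:car1-GO,S:wait,W:car8-GO | queues: N=1 E=3 S=0 W=0
Step 4 [EW]: N:wait,E:car2-GO,S:wait,W:empty | queues: N=1 E=2 S=0 W=0
Step 5 [EW]: N:wait,E:car3-GO,S:wait,W:empty | queues: N=1 E=1 S=0 W=0
Step 6 [NS]: N:car7-GO,E:wait,S:empty,W:wait | queues: N=0 E=1 S=0 W=0
Step 7 [NS]: N:empty,E:wait,S:empty,W:wait | queues: N=0 E=1 S=0 W=0
Step 8 [EW]: N:wait,E:car5-GO,S:wait,W:empty | queues: N=0 E=0 S=0 W=0
Car 4 crosses at step 1

1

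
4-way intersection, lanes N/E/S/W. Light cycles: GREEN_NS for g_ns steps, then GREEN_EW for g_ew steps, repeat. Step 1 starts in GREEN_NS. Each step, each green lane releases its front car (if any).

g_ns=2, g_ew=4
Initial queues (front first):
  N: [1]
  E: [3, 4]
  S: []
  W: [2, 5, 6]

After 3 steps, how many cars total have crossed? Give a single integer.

Answer: 3

Derivation:
Step 1 [NS]: N:car1-GO,E:wait,S:empty,W:wait | queues: N=0 E=2 S=0 W=3
Step 2 [NS]: N:empty,E:wait,S:empty,W:wait | queues: N=0 E=2 S=0 W=3
Step 3 [EW]: N:wait,E:car3-GO,S:wait,W:car2-GO | queues: N=0 E=1 S=0 W=2
Cars crossed by step 3: 3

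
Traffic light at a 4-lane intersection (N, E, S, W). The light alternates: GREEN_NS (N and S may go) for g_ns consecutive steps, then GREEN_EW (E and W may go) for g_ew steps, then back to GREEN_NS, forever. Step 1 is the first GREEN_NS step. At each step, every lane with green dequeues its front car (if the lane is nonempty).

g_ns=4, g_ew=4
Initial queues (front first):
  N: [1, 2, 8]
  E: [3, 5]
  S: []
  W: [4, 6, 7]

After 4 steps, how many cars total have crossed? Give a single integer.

Step 1 [NS]: N:car1-GO,E:wait,S:empty,W:wait | queues: N=2 E=2 S=0 W=3
Step 2 [NS]: N:car2-GO,E:wait,S:empty,W:wait | queues: N=1 E=2 S=0 W=3
Step 3 [NS]: N:car8-GO,E:wait,S:empty,W:wait | queues: N=0 E=2 S=0 W=3
Step 4 [NS]: N:empty,E:wait,S:empty,W:wait | queues: N=0 E=2 S=0 W=3
Cars crossed by step 4: 3

Answer: 3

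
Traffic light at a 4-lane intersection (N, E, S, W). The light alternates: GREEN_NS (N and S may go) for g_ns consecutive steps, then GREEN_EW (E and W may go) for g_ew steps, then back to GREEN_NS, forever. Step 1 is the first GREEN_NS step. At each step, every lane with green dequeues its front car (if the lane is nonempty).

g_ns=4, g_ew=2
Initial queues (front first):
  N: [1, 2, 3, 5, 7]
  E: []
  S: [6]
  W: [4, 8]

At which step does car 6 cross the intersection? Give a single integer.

Step 1 [NS]: N:car1-GO,E:wait,S:car6-GO,W:wait | queues: N=4 E=0 S=0 W=2
Step 2 [NS]: N:car2-GO,E:wait,S:empty,W:wait | queues: N=3 E=0 S=0 W=2
Step 3 [NS]: N:car3-GO,E:wait,S:empty,W:wait | queues: N=2 E=0 S=0 W=2
Step 4 [NS]: N:car5-GO,E:wait,S:empty,W:wait | queues: N=1 E=0 S=0 W=2
Step 5 [EW]: N:wait,E:empty,S:wait,W:car4-GO | queues: N=1 E=0 S=0 W=1
Step 6 [EW]: N:wait,E:empty,S:wait,W:car8-GO | queues: N=1 E=0 S=0 W=0
Step 7 [NS]: N:car7-GO,E:wait,S:empty,W:wait | queues: N=0 E=0 S=0 W=0
Car 6 crosses at step 1

1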